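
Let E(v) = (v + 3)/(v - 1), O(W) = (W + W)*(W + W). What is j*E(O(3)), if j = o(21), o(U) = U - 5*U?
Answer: -468/5 ≈ -93.600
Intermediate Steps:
O(W) = 4*W² (O(W) = (2*W)*(2*W) = 4*W²)
o(U) = -4*U
j = -84 (j = -4*21 = -84)
E(v) = (3 + v)/(-1 + v)
j*E(O(3)) = -84*(3 + 4*3²)/(-1 + 4*3²) = -84*(3 + 4*9)/(-1 + 4*9) = -84*(3 + 36)/(-1 + 36) = -84*39/35 = -468/5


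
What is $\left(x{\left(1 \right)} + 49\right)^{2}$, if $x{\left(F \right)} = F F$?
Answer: $2500$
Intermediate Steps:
$x{\left(F \right)} = F^{2}$
$\left(x{\left(1 \right)} + 49\right)^{2} = \left(1^{2} + 49\right)^{2} = \left(1 + 49\right)^{2} = 50^{2} = 2500$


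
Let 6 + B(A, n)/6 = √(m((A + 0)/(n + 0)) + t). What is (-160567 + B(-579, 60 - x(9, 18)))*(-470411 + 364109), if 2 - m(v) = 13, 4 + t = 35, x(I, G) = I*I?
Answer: 17072420106 - 1275624*√5 ≈ 1.7070e+10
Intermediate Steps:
x(I, G) = I²
t = 31 (t = -4 + 35 = 31)
m(v) = -11 (m(v) = 2 - 1*13 = 2 - 13 = -11)
B(A, n) = -36 + 12*√5 (B(A, n) = -36 + 6*√(-11 + 31) = -36 + 6*√20 = -36 + 6*(2*√5) = -36 + 12*√5)
(-160567 + B(-579, 60 - x(9, 18)))*(-470411 + 364109) = (-160567 + (-36 + 12*√5))*(-470411 + 364109) = (-160603 + 12*√5)*(-106302) = 17072420106 - 1275624*√5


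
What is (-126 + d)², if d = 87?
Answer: 1521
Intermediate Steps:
(-126 + d)² = (-126 + 87)² = (-39)² = 1521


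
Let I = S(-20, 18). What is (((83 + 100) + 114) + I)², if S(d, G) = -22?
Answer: 75625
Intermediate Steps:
I = -22
(((83 + 100) + 114) + I)² = (((83 + 100) + 114) - 22)² = ((183 + 114) - 22)² = (297 - 22)² = 275² = 75625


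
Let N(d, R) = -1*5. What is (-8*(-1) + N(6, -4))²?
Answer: 9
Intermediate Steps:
N(d, R) = -5
(-8*(-1) + N(6, -4))² = (-8*(-1) - 5)² = (8 - 5)² = 3² = 9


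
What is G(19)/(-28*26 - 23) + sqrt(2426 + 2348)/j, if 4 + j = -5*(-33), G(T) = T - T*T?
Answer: 342/751 + sqrt(4774)/161 ≈ 0.88455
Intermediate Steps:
G(T) = T - T**2
j = 161 (j = -4 - 5*(-33) = -4 + 165 = 161)
G(19)/(-28*26 - 23) + sqrt(2426 + 2348)/j = (19*(1 - 1*19))/(-28*26 - 23) + sqrt(2426 + 2348)/161 = (19*(1 - 19))/(-728 - 23) + sqrt(4774)*(1/161) = (19*(-18))/(-751) + sqrt(4774)/161 = -342*(-1/751) + sqrt(4774)/161 = 342/751 + sqrt(4774)/161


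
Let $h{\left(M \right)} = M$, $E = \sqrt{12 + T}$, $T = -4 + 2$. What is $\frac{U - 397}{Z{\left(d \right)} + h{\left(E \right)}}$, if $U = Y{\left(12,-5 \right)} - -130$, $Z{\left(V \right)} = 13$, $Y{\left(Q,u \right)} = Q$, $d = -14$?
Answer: $- \frac{1105}{53} + \frac{85 \sqrt{10}}{53} \approx -15.777$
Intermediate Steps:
$T = -2$
$E = \sqrt{10}$ ($E = \sqrt{12 - 2} = \sqrt{10} \approx 3.1623$)
$U = 142$ ($U = 12 - -130 = 12 + 130 = 142$)
$\frac{U - 397}{Z{\left(d \right)} + h{\left(E \right)}} = \frac{142 - 397}{13 + \sqrt{10}} = - \frac{255}{13 + \sqrt{10}}$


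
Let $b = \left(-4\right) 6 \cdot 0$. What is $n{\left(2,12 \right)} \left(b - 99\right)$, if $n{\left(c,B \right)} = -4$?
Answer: $396$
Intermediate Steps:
$b = 0$ ($b = \left(-24\right) 0 = 0$)
$n{\left(2,12 \right)} \left(b - 99\right) = - 4 \left(0 - 99\right) = \left(-4\right) \left(-99\right) = 396$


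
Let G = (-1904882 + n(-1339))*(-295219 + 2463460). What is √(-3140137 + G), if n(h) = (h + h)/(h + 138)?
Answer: I*√5957464553409603301/1201 ≈ 2.0323e+6*I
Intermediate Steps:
n(h) = 2*h/(138 + h) (n(h) = (2*h)/(138 + h) = 2*h/(138 + h))
G = -4960416339777564/1201 (G = (-1904882 + 2*(-1339)/(138 - 1339))*(-295219 + 2463460) = (-1904882 + 2*(-1339)/(-1201))*2168241 = (-1904882 + 2*(-1339)*(-1/1201))*2168241 = (-1904882 + 2678/1201)*2168241 = -2287760604/1201*2168241 = -4960416339777564/1201 ≈ -4.1302e+12)
√(-3140137 + G) = √(-3140137 - 4960416339777564/1201) = √(-4960420111082101/1201) = I*√5957464553409603301/1201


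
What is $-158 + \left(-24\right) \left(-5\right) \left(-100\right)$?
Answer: $-12158$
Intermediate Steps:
$-158 + \left(-24\right) \left(-5\right) \left(-100\right) = -158 + 120 \left(-100\right) = -158 - 12000 = -12158$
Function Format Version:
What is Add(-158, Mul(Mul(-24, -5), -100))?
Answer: -12158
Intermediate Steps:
Add(-158, Mul(Mul(-24, -5), -100)) = Add(-158, Mul(120, -100)) = Add(-158, -12000) = -12158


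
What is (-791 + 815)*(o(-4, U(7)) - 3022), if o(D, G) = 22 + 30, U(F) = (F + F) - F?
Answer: -71280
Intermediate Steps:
U(F) = F (U(F) = 2*F - F = F)
o(D, G) = 52
(-791 + 815)*(o(-4, U(7)) - 3022) = (-791 + 815)*(52 - 3022) = 24*(-2970) = -71280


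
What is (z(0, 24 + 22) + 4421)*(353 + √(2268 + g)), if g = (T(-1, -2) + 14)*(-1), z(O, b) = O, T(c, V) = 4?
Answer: 1560613 + 66315*√10 ≈ 1.7703e+6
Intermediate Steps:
g = -18 (g = (4 + 14)*(-1) = 18*(-1) = -18)
(z(0, 24 + 22) + 4421)*(353 + √(2268 + g)) = (0 + 4421)*(353 + √(2268 - 18)) = 4421*(353 + √2250) = 4421*(353 + 15*√10) = 1560613 + 66315*√10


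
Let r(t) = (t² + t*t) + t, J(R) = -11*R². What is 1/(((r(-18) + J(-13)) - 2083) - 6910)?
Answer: -1/10222 ≈ -9.7828e-5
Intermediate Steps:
r(t) = t + 2*t² (r(t) = (t² + t²) + t = 2*t² + t = t + 2*t²)
1/(((r(-18) + J(-13)) - 2083) - 6910) = 1/(((-18*(1 + 2*(-18)) - 11*(-13)²) - 2083) - 6910) = 1/(((-18*(1 - 36) - 11*169) - 2083) - 6910) = 1/(((-18*(-35) - 1859) - 2083) - 6910) = 1/(((630 - 1859) - 2083) - 6910) = 1/((-1229 - 2083) - 6910) = 1/(-3312 - 6910) = 1/(-10222) = -1/10222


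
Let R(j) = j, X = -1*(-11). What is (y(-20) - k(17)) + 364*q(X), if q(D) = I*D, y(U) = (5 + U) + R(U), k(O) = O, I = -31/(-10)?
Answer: 61802/5 ≈ 12360.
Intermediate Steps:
I = 31/10 (I = -31*(-⅒) = 31/10 ≈ 3.1000)
X = 11
y(U) = 5 + 2*U (y(U) = (5 + U) + U = 5 + 2*U)
q(D) = 31*D/10
(y(-20) - k(17)) + 364*q(X) = ((5 + 2*(-20)) - 1*17) + 364*((31/10)*11) = ((5 - 40) - 17) + 364*(341/10) = (-35 - 17) + 62062/5 = -52 + 62062/5 = 61802/5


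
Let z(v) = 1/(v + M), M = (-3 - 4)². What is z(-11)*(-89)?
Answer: -89/38 ≈ -2.3421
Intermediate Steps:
M = 49 (M = (-7)² = 49)
z(v) = 1/(49 + v) (z(v) = 1/(v + 49) = 1/(49 + v))
z(-11)*(-89) = -89/(49 - 11) = -89/38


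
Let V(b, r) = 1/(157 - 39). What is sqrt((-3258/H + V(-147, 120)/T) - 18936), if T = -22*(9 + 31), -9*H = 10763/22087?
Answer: sqrt(3219261713151706079990)/279407480 ≈ 203.07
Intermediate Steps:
H = -10763/198783 (H = -10763/(9*22087) = -1/9*10763/22087 = -10763/198783 ≈ -0.054144)
T = -880 (T = -22*40 = -880)
V(b, r) = 1/118
sqrt((-3258/H + V(-147, 120)/T) - 18936) = sqrt((-3258/(-10763/198783) + (1/118)/(-880)) - 18936) = sqrt((-3258*(-198783/10763) + (1/118)*(-1/880)) - 18936) = sqrt((647635014/10763 - 1/103840) - 18936) = sqrt(67250419842997/1117629920 - 18936) = sqrt(46086979677877/1117629920) = sqrt(3219261713151706079990)/279407480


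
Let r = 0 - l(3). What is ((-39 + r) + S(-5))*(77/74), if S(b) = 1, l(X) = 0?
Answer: -1463/37 ≈ -39.541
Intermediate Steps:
r = 0 (r = 0 - 1*0 = 0 + 0 = 0)
((-39 + r) + S(-5))*(77/74) = ((-39 + 0) + 1)*(77/74) = (-39 + 1)*(77*(1/74)) = -38*77/74 = -1463/37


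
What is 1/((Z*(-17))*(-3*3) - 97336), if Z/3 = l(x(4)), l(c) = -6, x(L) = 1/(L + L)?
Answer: -1/100090 ≈ -9.9910e-6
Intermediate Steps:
x(L) = 1/(2*L)
Z = -18 (Z = 3*(-6) = -18)
1/((Z*(-17))*(-3*3) - 97336) = 1/((-18*(-17))*(-3*3) - 97336) = 1/(306*(-9) - 97336) = 1/(-2754 - 97336) = 1/(-100090) = -1/100090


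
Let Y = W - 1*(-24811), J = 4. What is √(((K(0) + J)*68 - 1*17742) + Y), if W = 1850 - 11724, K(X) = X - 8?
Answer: I*√3077 ≈ 55.471*I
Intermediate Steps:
K(X) = -8 + X
W = -9874
Y = 14937 (Y = -9874 - 1*(-24811) = -9874 + 24811 = 14937)
√(((K(0) + J)*68 - 1*17742) + Y) = √((((-8 + 0) + 4)*68 - 1*17742) + 14937) = √(((-8 + 4)*68 - 17742) + 14937) = √((-4*68 - 17742) + 14937) = √((-272 - 17742) + 14937) = √(-18014 + 14937) = √(-3077) = I*√3077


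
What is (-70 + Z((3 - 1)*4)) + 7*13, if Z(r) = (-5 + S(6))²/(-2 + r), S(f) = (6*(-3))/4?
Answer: 865/24 ≈ 36.042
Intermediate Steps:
S(f) = -9/2 (S(f) = -18*¼ = -9/2)
Z(r) = 361/(4*(-2 + r)) (Z(r) = (-5 - 9/2)²/(-2 + r) = (-19/2)²/(-2 + r) = (361/4)/(-2 + r) = 361/(4*(-2 + r)))
(-70 + Z((3 - 1)*4)) + 7*13 = (-70 + 361/(4*(-2 + (3 - 1)*4))) + 7*13 = (-70 + 361/(4*(-2 + 2*4))) + 91 = (-70 + 361/(4*(-2 + 8))) + 91 = (-70 + (361/4)/6) + 91 = (-70 + (361/4)*(⅙)) + 91 = (-70 + 361/24) + 91 = -1319/24 + 91 = 865/24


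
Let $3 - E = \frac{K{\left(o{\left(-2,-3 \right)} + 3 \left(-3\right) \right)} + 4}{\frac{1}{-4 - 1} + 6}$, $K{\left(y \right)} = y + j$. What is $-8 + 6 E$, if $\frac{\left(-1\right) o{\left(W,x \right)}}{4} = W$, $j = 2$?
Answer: $\frac{140}{29} \approx 4.8276$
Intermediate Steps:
$o{\left(W,x \right)} = - 4 W$
$K{\left(y \right)} = 2 + y$ ($K{\left(y \right)} = y + 2 = 2 + y$)
$E = \frac{62}{29}$ ($E = 3 - \frac{\left(2 + \left(\left(-4\right) \left(-2\right) + 3 \left(-3\right)\right)\right) + 4}{\frac{1}{-4 - 1} + 6} = 3 - \frac{\left(2 + \left(8 - 9\right)\right) + 4}{\frac{1}{-5} + 6} = 3 - \frac{\left(2 - 1\right) + 4}{- \frac{1}{5} + 6} = 3 - \frac{1 + 4}{\frac{29}{5}} = 3 - 5 \cdot \frac{5}{29} = 3 - \frac{25}{29} = \frac{62}{29} \approx 2.1379$)
$-8 + 6 E = -8 + 6 \cdot \frac{62}{29} = -8 + \frac{372}{29} = \frac{140}{29}$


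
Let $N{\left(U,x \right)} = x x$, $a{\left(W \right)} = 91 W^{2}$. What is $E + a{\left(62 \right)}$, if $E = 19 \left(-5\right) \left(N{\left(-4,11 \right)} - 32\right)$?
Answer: $341349$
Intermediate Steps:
$N{\left(U,x \right)} = x^{2}$
$E = -8455$ ($E = 19 \left(-5\right) \left(11^{2} - 32\right) = - 95 \left(121 - 32\right) = \left(-95\right) 89 = -8455$)
$E + a{\left(62 \right)} = -8455 + 91 \cdot 62^{2} = -8455 + 91 \cdot 3844 = -8455 + 349804 = 341349$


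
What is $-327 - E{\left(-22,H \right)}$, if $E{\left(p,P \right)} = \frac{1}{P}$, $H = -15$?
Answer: $- \frac{4904}{15} \approx -326.93$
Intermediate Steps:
$-327 - E{\left(-22,H \right)} = -327 - \frac{1}{-15} = -327 - - \frac{1}{15} = -327 + \frac{1}{15} = - \frac{4904}{15}$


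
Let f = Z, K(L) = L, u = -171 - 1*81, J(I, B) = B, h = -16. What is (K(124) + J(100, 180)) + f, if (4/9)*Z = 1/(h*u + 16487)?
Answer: 24951113/82076 ≈ 304.00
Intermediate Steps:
u = -252 (u = -171 - 81 = -252)
Z = 9/82076 (Z = 9/(4*(-16*(-252) + 16487)) = 9/(4*(4032 + 16487)) = (9/4)/20519 = (9/4)*(1/20519) = 9/82076 ≈ 0.00010965)
f = 9/82076 ≈ 0.00010965
(K(124) + J(100, 180)) + f = (124 + 180) + 9/82076 = 304 + 9/82076 = 24951113/82076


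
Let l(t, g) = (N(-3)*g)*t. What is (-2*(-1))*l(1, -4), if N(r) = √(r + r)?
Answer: -8*I*√6 ≈ -19.596*I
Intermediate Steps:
N(r) = √2*√r (N(r) = √(2*r) = √2*√r)
l(t, g) = I*g*t*√6 (l(t, g) = ((√2*√(-3))*g)*t = ((√2*(I*√3))*g)*t = ((I*√6)*g)*t = (I*g*√6)*t = I*g*t*√6)
(-2*(-1))*l(1, -4) = (-2*(-1))*(I*(-4)*1*√6) = 2*(-4*I*√6) = -8*I*√6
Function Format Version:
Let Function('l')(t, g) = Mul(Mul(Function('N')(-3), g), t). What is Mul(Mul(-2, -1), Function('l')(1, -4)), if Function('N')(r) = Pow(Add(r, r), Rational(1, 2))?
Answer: Mul(-8, I, Pow(6, Rational(1, 2))) ≈ Mul(-19.596, I)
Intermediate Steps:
Function('N')(r) = Mul(Pow(2, Rational(1, 2)), Pow(r, Rational(1, 2))) (Function('N')(r) = Pow(Mul(2, r), Rational(1, 2)) = Mul(Pow(2, Rational(1, 2)), Pow(r, Rational(1, 2))))
Function('l')(t, g) = Mul(I, g, t, Pow(6, Rational(1, 2))) (Function('l')(t, g) = Mul(Mul(Mul(Pow(2, Rational(1, 2)), Pow(-3, Rational(1, 2))), g), t) = Mul(Mul(Mul(Pow(2, Rational(1, 2)), Mul(I, Pow(3, Rational(1, 2)))), g), t) = Mul(Mul(Mul(I, Pow(6, Rational(1, 2))), g), t) = Mul(Mul(I, g, Pow(6, Rational(1, 2))), t) = Mul(I, g, t, Pow(6, Rational(1, 2))))
Mul(Mul(-2, -1), Function('l')(1, -4)) = Mul(Mul(-2, -1), Mul(I, -4, 1, Pow(6, Rational(1, 2)))) = Mul(2, Mul(-4, I, Pow(6, Rational(1, 2)))) = Mul(-8, I, Pow(6, Rational(1, 2)))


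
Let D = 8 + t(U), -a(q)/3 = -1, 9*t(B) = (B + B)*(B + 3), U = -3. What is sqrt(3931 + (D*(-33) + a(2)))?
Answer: sqrt(3670) ≈ 60.581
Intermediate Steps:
t(B) = 2*B*(3 + B)/9 (t(B) = ((B + B)*(B + 3))/9 = ((2*B)*(3 + B))/9 = (2*B*(3 + B))/9 = 2*B*(3 + B)/9)
a(q) = 3 (a(q) = -3*(-1) = 3)
D = 8 (D = 8 + (2/9)*(-3)*(3 - 3) = 8 + (2/9)*(-3)*0 = 8 + 0 = 8)
sqrt(3931 + (D*(-33) + a(2))) = sqrt(3931 + (8*(-33) + 3)) = sqrt(3931 + (-264 + 3)) = sqrt(3931 - 261) = sqrt(3670)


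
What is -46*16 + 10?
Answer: -726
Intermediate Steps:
-46*16 + 10 = -736 + 10 = -726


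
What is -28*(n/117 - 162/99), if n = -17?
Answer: 64204/1287 ≈ 49.887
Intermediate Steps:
-28*(n/117 - 162/99) = -28*(-17/117 - 162/99) = -28*(-17*1/117 - 162*1/99) = -28*(-17/117 - 18/11) = -28*(-2293/1287) = 64204/1287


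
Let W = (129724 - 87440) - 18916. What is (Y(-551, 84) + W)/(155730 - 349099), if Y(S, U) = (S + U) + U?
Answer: -22985/193369 ≈ -0.11887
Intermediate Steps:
Y(S, U) = S + 2*U
W = 23368 (W = 42284 - 18916 = 23368)
(Y(-551, 84) + W)/(155730 - 349099) = ((-551 + 2*84) + 23368)/(155730 - 349099) = ((-551 + 168) + 23368)/(-193369) = (-383 + 23368)*(-1/193369) = 22985*(-1/193369) = -22985/193369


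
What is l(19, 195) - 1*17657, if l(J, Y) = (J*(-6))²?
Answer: -4661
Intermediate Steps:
l(J, Y) = 36*J² (l(J, Y) = (-6*J)² = 36*J²)
l(19, 195) - 1*17657 = 36*19² - 1*17657 = 36*361 - 17657 = 12996 - 17657 = -4661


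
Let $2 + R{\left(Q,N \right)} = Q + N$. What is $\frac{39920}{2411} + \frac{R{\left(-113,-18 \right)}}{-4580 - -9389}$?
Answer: $\frac{27379231}{1656357} \approx 16.53$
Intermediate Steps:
$R{\left(Q,N \right)} = -2 + N + Q$ ($R{\left(Q,N \right)} = -2 + \left(Q + N\right) = -2 + \left(N + Q\right) = -2 + N + Q$)
$\frac{39920}{2411} + \frac{R{\left(-113,-18 \right)}}{-4580 - -9389} = \frac{39920}{2411} + \frac{-2 - 18 - 113}{-4580 - -9389} = 39920 \cdot \frac{1}{2411} - \frac{133}{-4580 + 9389} = \frac{39920}{2411} - \frac{133}{4809} = \frac{39920}{2411} - \frac{19}{687} = \frac{27379231}{1656357}$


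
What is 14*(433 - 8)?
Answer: 5950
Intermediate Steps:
14*(433 - 8) = 14*425 = 5950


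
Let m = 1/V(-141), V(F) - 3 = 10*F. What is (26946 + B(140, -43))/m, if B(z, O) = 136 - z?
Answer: -37907394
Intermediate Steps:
V(F) = 3 + 10*F
m = -1/1407 (m = 1/(3 + 10*(-141)) = 1/(3 - 1410) = 1/(-1407) = -1/1407 ≈ -0.00071073)
(26946 + B(140, -43))/m = (26946 + (136 - 1*140))/(-1/1407) = (26946 + (136 - 140))*(-1407) = (26946 - 4)*(-1407) = 26942*(-1407) = -37907394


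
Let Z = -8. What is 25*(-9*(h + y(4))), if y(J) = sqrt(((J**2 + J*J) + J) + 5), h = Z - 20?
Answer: 6300 - 225*sqrt(41) ≈ 4859.3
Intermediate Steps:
h = -28 (h = -8 - 20 = -28)
y(J) = sqrt(5 + J + 2*J**2) (y(J) = sqrt(((J**2 + J**2) + J) + 5) = sqrt((2*J**2 + J) + 5) = sqrt((J + 2*J**2) + 5) = sqrt(5 + J + 2*J**2))
25*(-9*(h + y(4))) = 25*(-9*(-28 + sqrt(5 + 4 + 2*4**2))) = 25*(-9*(-28 + sqrt(5 + 4 + 2*16))) = 25*(-9*(-28 + sqrt(5 + 4 + 32))) = 25*(-9*(-28 + sqrt(41))) = 25*(252 - 9*sqrt(41)) = 6300 - 225*sqrt(41)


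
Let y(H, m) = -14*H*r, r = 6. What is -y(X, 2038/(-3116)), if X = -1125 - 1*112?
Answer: -103908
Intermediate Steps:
X = -1237 (X = -1125 - 112 = -1237)
y(H, m) = -84*H (y(H, m) = -14*H*6 = -84*H)
-y(X, 2038/(-3116)) = -(-84)*(-1237) = -1*103908 = -103908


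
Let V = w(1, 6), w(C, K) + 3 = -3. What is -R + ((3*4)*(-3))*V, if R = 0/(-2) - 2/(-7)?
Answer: 1510/7 ≈ 215.71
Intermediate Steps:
w(C, K) = -6 (w(C, K) = -3 - 3 = -6)
V = -6
R = 2/7 (R = 0*(-½) - 2*(-⅐) = 0 + 2/7 = 2/7 ≈ 0.28571)
-R + ((3*4)*(-3))*V = -1*2/7 + ((3*4)*(-3))*(-6) = -2/7 + (12*(-3))*(-6) = -2/7 - 36*(-6) = -2/7 + 216 = 1510/7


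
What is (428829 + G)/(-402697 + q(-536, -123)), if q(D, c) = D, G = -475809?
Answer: 15660/134411 ≈ 0.11651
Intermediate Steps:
(428829 + G)/(-402697 + q(-536, -123)) = (428829 - 475809)/(-402697 - 536) = -46980/(-403233) = -46980*(-1/403233) = 15660/134411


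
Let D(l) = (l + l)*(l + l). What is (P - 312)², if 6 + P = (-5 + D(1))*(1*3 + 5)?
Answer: 106276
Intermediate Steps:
D(l) = 4*l² (D(l) = (2*l)*(2*l) = 4*l²)
P = -14 (P = -6 + (-5 + 4*1²)*(1*3 + 5) = -6 + (-5 + 4*1)*(3 + 5) = -6 + (-5 + 4)*8 = -6 - 1*8 = -6 - 8 = -14)
(P - 312)² = (-14 - 312)² = (-326)² = 106276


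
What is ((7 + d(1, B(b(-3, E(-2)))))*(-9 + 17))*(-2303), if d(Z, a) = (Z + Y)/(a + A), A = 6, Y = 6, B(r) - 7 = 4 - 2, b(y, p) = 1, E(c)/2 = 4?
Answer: -2063488/15 ≈ -1.3757e+5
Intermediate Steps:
E(c) = 8 (E(c) = 2*4 = 8)
B(r) = 9 (B(r) = 7 + (4 - 2) = 7 + 2 = 9)
d(Z, a) = (6 + Z)/(6 + a) (d(Z, a) = (Z + 6)/(a + 6) = (6 + Z)/(6 + a))
((7 + d(1, B(b(-3, E(-2)))))*(-9 + 17))*(-2303) = ((7 + (6 + 1)/(6 + 9))*(-9 + 17))*(-2303) = ((7 + 7/15)*8)*(-2303) = ((112/15)*8)*(-2303) = (896/15)*(-2303) = -2063488/15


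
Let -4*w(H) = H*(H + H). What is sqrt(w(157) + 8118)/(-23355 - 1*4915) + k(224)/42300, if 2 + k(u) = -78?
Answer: -4/2115 - I*sqrt(16826)/56540 ≈ -0.0018913 - 0.0022942*I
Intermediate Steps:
w(H) = -H**2/2 (w(H) = -H*(H + H)/4 = -H*2*H/4 = -H**2/2)
k(u) = -80 (k(u) = -2 - 78 = -80)
sqrt(w(157) + 8118)/(-23355 - 1*4915) + k(224)/42300 = sqrt(-1/2*157**2 + 8118)/(-23355 - 1*4915) - 80/42300 = sqrt(-1/2*24649 + 8118)/(-23355 - 4915) - 80*1/42300 = sqrt(-24649/2 + 8118)/(-28270) - 4/2115 = sqrt(-8413/2)*(-1/28270) - 4/2115 = (I*sqrt(16826)/2)*(-1/28270) - 4/2115 = -I*sqrt(16826)/56540 - 4/2115 = -4/2115 - I*sqrt(16826)/56540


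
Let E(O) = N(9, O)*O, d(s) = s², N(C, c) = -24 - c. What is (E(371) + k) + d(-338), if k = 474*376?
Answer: 145923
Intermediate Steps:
E(O) = O*(-24 - O) (E(O) = (-24 - O)*O = O*(-24 - O))
k = 178224
(E(371) + k) + d(-338) = (-1*371*(24 + 371) + 178224) + (-338)² = (-1*371*395 + 178224) + 114244 = (-146545 + 178224) + 114244 = 31679 + 114244 = 145923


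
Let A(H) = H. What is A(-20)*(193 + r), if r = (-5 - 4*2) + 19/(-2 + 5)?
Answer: -11180/3 ≈ -3726.7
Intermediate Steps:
r = -20/3 (r = (-5 - 4*2) + 19/3 = (-5 - 8) + (1/3)*19 = -13 + 19/3 = -20/3 ≈ -6.6667)
A(-20)*(193 + r) = -20*(193 - 20/3) = -20*559/3 = -11180/3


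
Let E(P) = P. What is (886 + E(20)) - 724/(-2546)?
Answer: 1153700/1273 ≈ 906.28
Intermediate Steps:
(886 + E(20)) - 724/(-2546) = (886 + 20) - 724/(-2546) = 906 - 724*(-1/2546) = 906 + 362/1273 = 1153700/1273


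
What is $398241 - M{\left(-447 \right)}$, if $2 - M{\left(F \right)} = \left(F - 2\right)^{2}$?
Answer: $599840$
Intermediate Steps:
$M{\left(F \right)} = 2 - \left(-2 + F\right)^{2}$ ($M{\left(F \right)} = 2 - \left(F - 2\right)^{2} = 2 - \left(-2 + F\right)^{2}$)
$398241 - M{\left(-447 \right)} = 398241 - \left(2 - \left(-2 - 447\right)^{2}\right) = 398241 - \left(2 - \left(-449\right)^{2}\right) = 398241 - \left(2 - 201601\right) = 398241 - -201599 = 398241 + 201599 = 599840$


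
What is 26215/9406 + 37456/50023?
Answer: 1663664081/470516338 ≈ 3.5358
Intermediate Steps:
26215/9406 + 37456/50023 = 1663664081/470516338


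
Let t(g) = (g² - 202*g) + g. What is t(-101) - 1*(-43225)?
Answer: 73727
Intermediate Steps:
t(g) = g² - 201*g
t(-101) - 1*(-43225) = -101*(-201 - 101) - 1*(-43225) = -101*(-302) + 43225 = 30502 + 43225 = 73727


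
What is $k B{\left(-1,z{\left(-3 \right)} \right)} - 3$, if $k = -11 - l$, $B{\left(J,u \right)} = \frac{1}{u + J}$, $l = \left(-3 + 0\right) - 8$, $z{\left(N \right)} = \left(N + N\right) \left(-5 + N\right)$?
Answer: $-3$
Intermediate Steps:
$z{\left(N \right)} = 2 N \left(-5 + N\right)$
$l = -11$ ($l = -3 - 8 = -11$)
$B{\left(J,u \right)} = \frac{1}{J + u}$
$k = 0$ ($k = -11 - -11 = -11 + 11 = 0$)
$k B{\left(-1,z{\left(-3 \right)} \right)} - 3 = \frac{0}{-1 + 2 \left(-3\right) \left(-5 - 3\right)} - 3 = \frac{0}{-1 + 2 \left(-3\right) \left(-8\right)} - 3 = \frac{0}{-1 + 48} - 3 = \frac{0}{47} - 3 = 0 \cdot \frac{1}{47} - 3 = 0 - 3 = -3$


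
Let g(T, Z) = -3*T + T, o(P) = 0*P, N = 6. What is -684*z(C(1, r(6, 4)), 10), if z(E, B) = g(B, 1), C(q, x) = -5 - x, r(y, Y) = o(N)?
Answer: 13680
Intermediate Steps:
o(P) = 0
r(y, Y) = 0
g(T, Z) = -2*T
z(E, B) = -2*B
-684*z(C(1, r(6, 4)), 10) = -(-1368)*10 = -684*(-20) = 13680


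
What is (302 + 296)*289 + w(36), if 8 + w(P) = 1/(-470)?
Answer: 81222579/470 ≈ 1.7281e+5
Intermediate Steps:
w(P) = -3761/470 (w(P) = -8 + 1/(-470) = -8 - 1/470 = -3761/470)
(302 + 296)*289 + w(36) = (302 + 296)*289 - 3761/470 = 598*289 - 3761/470 = 172822 - 3761/470 = 81222579/470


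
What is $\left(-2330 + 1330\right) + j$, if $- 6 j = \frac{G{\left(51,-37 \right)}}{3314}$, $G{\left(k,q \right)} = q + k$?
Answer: $- \frac{9942007}{9942} \approx -1000.0$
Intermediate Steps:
$G{\left(k,q \right)} = k + q$
$j = - \frac{7}{9942}$ ($j = - \frac{\left(51 - 37\right) \frac{1}{3314}}{6} = - \frac{14 \cdot \frac{1}{3314}}{6} = \left(- \frac{1}{6}\right) \frac{7}{1657} = - \frac{7}{9942} \approx -0.00070408$)
$\left(-2330 + 1330\right) + j = \left(-2330 + 1330\right) - \frac{7}{9942} = -1000 - \frac{7}{9942} = - \frac{9942007}{9942}$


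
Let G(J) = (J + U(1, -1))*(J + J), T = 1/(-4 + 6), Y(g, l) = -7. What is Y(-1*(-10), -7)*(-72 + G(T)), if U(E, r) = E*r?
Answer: 1015/2 ≈ 507.50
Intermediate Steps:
T = 1/2 ≈ 0.50000
G(J) = 2*J*(-1 + J) (G(J) = (J + 1*(-1))*(J + J) = (J - 1)*(2*J) = (-1 + J)*(2*J) = 2*J*(-1 + J))
Y(-1*(-10), -7)*(-72 + G(T)) = -7*(-72 + 2*(1/2)*(-1 + 1/2)) = -7*(-72 + 2*(1/2)*(-1/2)) = -7*(-72 - 1/2) = -7*(-145/2) = 1015/2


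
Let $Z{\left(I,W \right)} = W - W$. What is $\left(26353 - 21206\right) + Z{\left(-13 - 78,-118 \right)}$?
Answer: $5147$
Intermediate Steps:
$Z{\left(I,W \right)} = 0$
$\left(26353 - 21206\right) + Z{\left(-13 - 78,-118 \right)} = \left(26353 - 21206\right) + 0 = 5147 + 0 = 5147$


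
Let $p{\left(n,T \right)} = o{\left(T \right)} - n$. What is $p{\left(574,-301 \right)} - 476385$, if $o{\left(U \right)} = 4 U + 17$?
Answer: $-478146$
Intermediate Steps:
$o{\left(U \right)} = 17 + 4 U$
$p{\left(n,T \right)} = 17 - n + 4 T$ ($p{\left(n,T \right)} = \left(17 + 4 T\right) - n = 17 - n + 4 T$)
$p{\left(574,-301 \right)} - 476385 = \left(17 - 574 + 4 \left(-301\right)\right) - 476385 = \left(17 - 574 - 1204\right) - 476385 = -1761 - 476385 = -478146$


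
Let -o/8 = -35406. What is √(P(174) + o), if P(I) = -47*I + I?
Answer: 2*√68811 ≈ 524.64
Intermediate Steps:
o = 283248 (o = -8*(-35406) = 283248)
P(I) = -46*I
√(P(174) + o) = √(-46*174 + 283248) = √(-8004 + 283248) = √275244 = 2*√68811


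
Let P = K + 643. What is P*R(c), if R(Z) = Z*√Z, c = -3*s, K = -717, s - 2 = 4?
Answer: 3996*I*√2 ≈ 5651.2*I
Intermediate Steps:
s = 6 (s = 2 + 4 = 6)
c = -18 (c = -3*6 = -18)
P = -74 (P = -717 + 643 = -74)
R(Z) = Z^(3/2)
P*R(c) = -(-3996)*I*√2 = 3996*I*√2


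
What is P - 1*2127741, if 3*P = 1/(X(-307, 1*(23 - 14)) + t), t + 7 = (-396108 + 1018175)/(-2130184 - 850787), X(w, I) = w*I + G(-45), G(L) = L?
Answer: -17856120417932769/8392055432 ≈ -2.1277e+6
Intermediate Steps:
X(w, I) = -45 + I*w (X(w, I) = w*I - 45 = I*w - 45 = -45 + I*w)
t = -21488864/2980971 (t = -7 + (-396108 + 1018175)/(-2130184 - 850787) = -7 + 622067/(-2980971) = -7 + 622067*(-1/2980971) = -7 - 622067/2980971 = -21488864/2980971 ≈ -7.2087)
P = -993657/8392055432 (P = 1/(3*((-45 + (1*(23 - 14))*(-307)) - 21488864/2980971)) = 1/(3*((-45 + (1*9)*(-307)) - 21488864/2980971)) = 1/(3*((-45 + 9*(-307)) - 21488864/2980971)) = 1/(3*((-45 - 2763) - 21488864/2980971)) = 1/(3*(-2808 - 21488864/2980971)) = 1/(3*(-8392055432/2980971)) = (⅓)*(-2980971/8392055432) = -993657/8392055432 ≈ -0.00011840)
P - 1*2127741 = -993657/8392055432 - 1*2127741 = -993657/8392055432 - 2127741 = -17856120417932769/8392055432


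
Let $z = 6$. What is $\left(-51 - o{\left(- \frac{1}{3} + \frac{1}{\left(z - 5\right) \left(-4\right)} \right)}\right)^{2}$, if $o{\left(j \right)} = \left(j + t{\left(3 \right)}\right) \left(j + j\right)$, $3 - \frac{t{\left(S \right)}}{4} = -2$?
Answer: $\frac{4165681}{5184} \approx 803.57$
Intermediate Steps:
$t{\left(S \right)} = 20$ ($t{\left(S \right)} = 12 - -8 = 12 + 8 = 20$)
$o{\left(j \right)} = 2 j \left(20 + j\right)$ ($o{\left(j \right)} = \left(j + 20\right) \left(j + j\right) = \left(20 + j\right) 2 j = 2 j \left(20 + j\right)$)
$\left(-51 - o{\left(- \frac{1}{3} + \frac{1}{\left(z - 5\right) \left(-4\right)} \right)}\right)^{2} = \left(-51 - 2 \left(- \frac{1}{3} + \frac{1}{\left(6 - 5\right) \left(-4\right)}\right) \left(20 - \left(\frac{1}{3} - \frac{1}{\left(6 - 5\right) \left(-4\right)}\right)\right)\right)^{2} = \left(-51 - 2 \left(\left(-1\right) \frac{1}{3} + 1^{-1} \left(- \frac{1}{4}\right)\right) \left(20 - \left(\frac{1}{3} - 1^{-1} \left(- \frac{1}{4}\right)\right)\right)\right)^{2} = \left(-51 - 2 \left(- \frac{1}{3} + 1 \left(- \frac{1}{4}\right)\right) \left(20 + \left(- \frac{1}{3} + 1 \left(- \frac{1}{4}\right)\right)\right)\right)^{2} = \left(-51 - 2 \left(- \frac{1}{3} - \frac{1}{4}\right) \left(20 - \frac{7}{12}\right)\right)^{2} = \left(-51 - 2 \left(- \frac{7}{12}\right) \left(20 - \frac{7}{12}\right)\right)^{2} = \left(-51 - 2 \left(- \frac{7}{12}\right) \frac{233}{12}\right)^{2} = \left(-51 - - \frac{1631}{72}\right)^{2} = \left(-51 + \frac{1631}{72}\right)^{2} = \left(- \frac{2041}{72}\right)^{2} = \frac{4165681}{5184}$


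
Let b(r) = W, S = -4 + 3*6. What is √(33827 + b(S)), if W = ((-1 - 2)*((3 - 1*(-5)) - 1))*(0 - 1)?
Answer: 2*√8462 ≈ 183.98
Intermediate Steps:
S = 14 (S = -4 + 18 = 14)
W = 21 (W = -3*((3 + 5) - 1)*(-1) = -3*(8 - 1)*(-1) = -3*7*(-1) = -21*(-1) = 21)
b(r) = 21
√(33827 + b(S)) = √(33827 + 21) = √33848 = 2*√8462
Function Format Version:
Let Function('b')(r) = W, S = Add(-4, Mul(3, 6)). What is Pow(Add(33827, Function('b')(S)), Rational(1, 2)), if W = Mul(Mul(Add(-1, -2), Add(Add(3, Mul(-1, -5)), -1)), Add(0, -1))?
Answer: Mul(2, Pow(8462, Rational(1, 2))) ≈ 183.98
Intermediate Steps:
S = 14 (S = Add(-4, 18) = 14)
W = 21 (W = Mul(Mul(-3, Add(Add(3, 5), -1)), -1) = Mul(Mul(-3, Add(8, -1)), -1) = Mul(Mul(-3, 7), -1) = Mul(-21, -1) = 21)
Function('b')(r) = 21
Pow(Add(33827, Function('b')(S)), Rational(1, 2)) = Pow(Add(33827, 21), Rational(1, 2)) = Pow(33848, Rational(1, 2)) = Mul(2, Pow(8462, Rational(1, 2)))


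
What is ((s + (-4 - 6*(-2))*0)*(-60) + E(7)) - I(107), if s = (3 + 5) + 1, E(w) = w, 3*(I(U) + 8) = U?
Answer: -1682/3 ≈ -560.67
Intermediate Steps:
I(U) = -8 + U/3
s = 9 (s = 8 + 1 = 9)
((s + (-4 - 6*(-2))*0)*(-60) + E(7)) - I(107) = ((9 + (-4 - 6*(-2))*0)*(-60) + 7) - (-8 + (⅓)*107) = ((9 + (-4 - 1*(-12))*0)*(-60) + 7) - (-8 + 107/3) = ((9 + (-4 + 12)*0)*(-60) + 7) - 1*83/3 = ((9 + 8*0)*(-60) + 7) - 83/3 = ((9 + 0)*(-60) + 7) - 83/3 = (9*(-60) + 7) - 83/3 = (-540 + 7) - 83/3 = -533 - 83/3 = -1682/3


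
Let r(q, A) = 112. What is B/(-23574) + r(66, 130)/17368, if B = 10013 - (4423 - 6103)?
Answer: -25055467/51179154 ≈ -0.48956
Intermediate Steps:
B = 11693 (B = 10013 - 1*(-1680) = 10013 + 1680 = 11693)
B/(-23574) + r(66, 130)/17368 = 11693/(-23574) + 112/17368 = 11693*(-1/23574) + 112*(1/17368) = -11693/23574 + 14/2171 = -25055467/51179154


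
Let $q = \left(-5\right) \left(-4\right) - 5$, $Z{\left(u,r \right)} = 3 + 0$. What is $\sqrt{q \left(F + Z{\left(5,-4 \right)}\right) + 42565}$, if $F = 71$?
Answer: $5 \sqrt{1747} \approx 208.99$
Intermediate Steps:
$Z{\left(u,r \right)} = 3$
$q = 15$ ($q = 20 - 5 = 15$)
$\sqrt{q \left(F + Z{\left(5,-4 \right)}\right) + 42565} = \sqrt{15 \left(71 + 3\right) + 42565} = \sqrt{15 \cdot 74 + 42565} = \sqrt{1110 + 42565} = \sqrt{43675} = 5 \sqrt{1747}$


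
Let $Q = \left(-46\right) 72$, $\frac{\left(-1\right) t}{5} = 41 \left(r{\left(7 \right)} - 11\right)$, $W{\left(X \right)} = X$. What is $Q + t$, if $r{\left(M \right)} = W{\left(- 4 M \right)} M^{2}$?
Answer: $280203$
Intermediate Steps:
$r{\left(M \right)} = - 4 M^{3}$ ($r{\left(M \right)} = - 4 M M^{2} = - 4 M^{3}$)
$t = 283515$ ($t = - 5 \cdot 41 \left(- 4 \cdot 7^{3} - 11\right) = - 5 \cdot 41 \left(\left(-4\right) 343 - 11\right) = - 5 \cdot 41 \left(-1372 - 11\right) = - 5 \cdot 41 \left(-1383\right) = \left(-5\right) \left(-56703\right) = 283515$)
$Q = -3312$
$Q + t = -3312 + 283515 = 280203$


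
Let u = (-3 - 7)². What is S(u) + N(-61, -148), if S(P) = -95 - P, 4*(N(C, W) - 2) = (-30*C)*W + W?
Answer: -67940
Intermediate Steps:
N(C, W) = 2 + W/4 - 15*C*W/2 (N(C, W) = 2 + ((-30*C)*W + W)/4 = 2 + (-30*C*W + W)/4 = 2 + (W - 30*C*W)/4 = 2 + (W/4 - 15*C*W/2) = 2 + W/4 - 15*C*W/2)
u = 100 (u = (-10)² = 100)
S(u) + N(-61, -148) = (-95 - 1*100) + (2 + (¼)*(-148) - 15/2*(-61)*(-148)) = (-95 - 100) + (2 - 37 - 67710) = -195 - 67745 = -67940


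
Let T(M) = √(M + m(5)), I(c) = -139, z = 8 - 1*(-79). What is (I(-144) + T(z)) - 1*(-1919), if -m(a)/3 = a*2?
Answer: 1780 + √57 ≈ 1787.6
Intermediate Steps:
z = 87 (z = 8 + 79 = 87)
m(a) = -6*a (m(a) = -3*a*2 = -6*a)
T(M) = √(-30 + M) (T(M) = √(M - 6*5) = √(M - 30) = √(-30 + M))
(I(-144) + T(z)) - 1*(-1919) = (-139 + √(-30 + 87)) - 1*(-1919) = (-139 + √57) + 1919 = 1780 + √57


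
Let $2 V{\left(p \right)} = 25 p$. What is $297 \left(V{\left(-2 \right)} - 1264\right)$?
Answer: $-382833$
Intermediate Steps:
$V{\left(p \right)} = \frac{25 p}{2}$
$297 \left(V{\left(-2 \right)} - 1264\right) = 297 \left(\frac{25}{2} \left(-2\right) - 1264\right) = 297 \left(-25 - 1264\right) = 297 \left(-1289\right) = -382833$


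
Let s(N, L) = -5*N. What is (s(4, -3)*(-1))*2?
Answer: 40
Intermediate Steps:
(s(4, -3)*(-1))*2 = (-5*4*(-1))*2 = -20*(-1)*2 = 20*2 = 40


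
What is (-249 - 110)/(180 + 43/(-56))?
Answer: -20104/10037 ≈ -2.0030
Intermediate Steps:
(-249 - 110)/(180 + 43/(-56)) = -359/(180 + 43*(-1/56)) = -359/(180 - 43/56) = -359/10037/56 = -359*56/10037 = -20104/10037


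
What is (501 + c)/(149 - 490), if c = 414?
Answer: -915/341 ≈ -2.6833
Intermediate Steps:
(501 + c)/(149 - 490) = (501 + 414)/(149 - 490) = 915/(-341) = 915*(-1/341) = -915/341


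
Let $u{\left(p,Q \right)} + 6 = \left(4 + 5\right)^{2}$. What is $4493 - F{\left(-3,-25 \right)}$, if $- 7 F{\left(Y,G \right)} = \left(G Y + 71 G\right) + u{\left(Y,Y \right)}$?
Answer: $\frac{29826}{7} \approx 4260.9$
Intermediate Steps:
$u{\left(p,Q \right)} = 75$ ($u{\left(p,Q \right)} = -6 + \left(4 + 5\right)^{2} = -6 + 9^{2} = -6 + 81 = 75$)
$F{\left(Y,G \right)} = - \frac{75}{7} - \frac{71 G}{7} - \frac{G Y}{7}$ ($F{\left(Y,G \right)} = - \frac{\left(G Y + 71 G\right) + 75}{7} = - \frac{\left(71 G + G Y\right) + 75}{7} = - \frac{75 + 71 G + G Y}{7} = - \frac{75}{7} - \frac{71 G}{7} - \frac{G Y}{7}$)
$4493 - F{\left(-3,-25 \right)} = 4493 - \left(- \frac{75}{7} - - \frac{1775}{7} - \left(- \frac{25}{7}\right) \left(-3\right)\right) = 4493 - \left(- \frac{75}{7} + \frac{1775}{7} - \frac{75}{7}\right) = 4493 - \frac{1625}{7} = \frac{29826}{7}$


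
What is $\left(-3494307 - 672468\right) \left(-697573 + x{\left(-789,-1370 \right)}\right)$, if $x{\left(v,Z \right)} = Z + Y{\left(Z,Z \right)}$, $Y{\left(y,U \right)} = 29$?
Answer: $2912217382350$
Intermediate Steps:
$x{\left(v,Z \right)} = 29 + Z$ ($x{\left(v,Z \right)} = Z + 29 = 29 + Z$)
$\left(-3494307 - 672468\right) \left(-697573 + x{\left(-789,-1370 \right)}\right) = \left(-3494307 - 672468\right) \left(-697573 + \left(29 - 1370\right)\right) = - 4166775 \left(-697573 - 1341\right) = \left(-4166775\right) \left(-698914\right) = 2912217382350$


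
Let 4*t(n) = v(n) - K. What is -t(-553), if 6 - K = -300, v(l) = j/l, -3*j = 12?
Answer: 84607/1106 ≈ 76.498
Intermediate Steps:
j = -4 (j = -1/3*12 = -4)
v(l) = -4/l
K = 306 (K = 6 - 1*(-300) = 6 + 300 = 306)
t(n) = -153/2 - 1/n (t(n) = (-4/n - 1*306)/4 = (-4/n - 306)/4 = (-306 - 4/n)/4 = -153/2 - 1/n)
-t(-553) = -(-153/2 - 1/(-553)) = -(-153/2 - 1*(-1/553)) = -(-153/2 + 1/553) = -1*(-84607/1106) = 84607/1106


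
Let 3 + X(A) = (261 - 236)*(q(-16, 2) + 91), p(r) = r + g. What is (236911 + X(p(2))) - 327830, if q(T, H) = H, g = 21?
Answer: -88597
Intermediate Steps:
p(r) = 21 + r (p(r) = r + 21 = 21 + r)
X(A) = 2322 (X(A) = -3 + (261 - 236)*(2 + 91) = -3 + 25*93 = -3 + 2325 = 2322)
(236911 + X(p(2))) - 327830 = (236911 + 2322) - 327830 = 239233 - 327830 = -88597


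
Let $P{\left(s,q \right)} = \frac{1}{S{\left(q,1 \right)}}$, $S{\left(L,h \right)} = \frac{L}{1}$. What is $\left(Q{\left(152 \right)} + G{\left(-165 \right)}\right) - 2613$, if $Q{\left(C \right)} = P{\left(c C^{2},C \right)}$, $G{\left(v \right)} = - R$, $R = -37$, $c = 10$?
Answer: $- \frac{391551}{152} \approx -2576.0$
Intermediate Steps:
$S{\left(L,h \right)} = L$ ($S{\left(L,h \right)} = L 1 = L$)
$G{\left(v \right)} = 37$ ($G{\left(v \right)} = \left(-1\right) \left(-37\right) = 37$)
$P{\left(s,q \right)} = \frac{1}{q}$
$Q{\left(C \right)} = \frac{1}{C}$
$\left(Q{\left(152 \right)} + G{\left(-165 \right)}\right) - 2613 = \left(\frac{1}{152} + 37\right) - 2613 = \frac{5625}{152} - 2613 = - \frac{391551}{152}$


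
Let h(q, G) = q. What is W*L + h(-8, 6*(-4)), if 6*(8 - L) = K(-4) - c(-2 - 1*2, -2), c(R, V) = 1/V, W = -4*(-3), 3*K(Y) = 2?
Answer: 257/3 ≈ 85.667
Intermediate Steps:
K(Y) = ⅔ (K(Y) = (⅓)*2 = ⅔)
W = 12
L = 281/36 (L = 8 - (⅔ - 1/(-2))/6 = 8 - (⅔ - 1*(-½))/6 = 8 - (⅔ + ½)/6 = 8 - ⅙*7/6 = 8 - 7/36 = 281/36 ≈ 7.8056)
W*L + h(-8, 6*(-4)) = 12*(281/36) - 8 = 281/3 - 8 = 257/3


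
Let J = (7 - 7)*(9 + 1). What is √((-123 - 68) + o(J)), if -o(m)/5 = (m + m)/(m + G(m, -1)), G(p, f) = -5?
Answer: I*√191 ≈ 13.82*I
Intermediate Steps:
J = 0 (J = 0*10 = 0)
o(m) = -10*m/(-5 + m) (o(m) = -5*(m + m)/(m - 5) = -5*2*m/(-5 + m) = -10*m/(-5 + m))
√((-123 - 68) + o(J)) = √((-123 - 68) - 10*0/(-5 + 0)) = √(-191 - 10*0/(-5)) = √(-191 - 10*0*(-⅕)) = √(-191 + 0) = √(-191) = I*√191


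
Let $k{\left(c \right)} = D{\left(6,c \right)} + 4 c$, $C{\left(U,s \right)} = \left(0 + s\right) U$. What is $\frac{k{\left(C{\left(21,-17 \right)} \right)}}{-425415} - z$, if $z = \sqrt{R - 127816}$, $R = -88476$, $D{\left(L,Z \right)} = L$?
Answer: $\frac{6}{1795} - 2 i \sqrt{54073} \approx 0.0033426 - 465.07 i$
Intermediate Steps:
$C{\left(U,s \right)} = U s$ ($C{\left(U,s \right)} = s U = U s$)
$k{\left(c \right)} = 6 + 4 c$
$z = 2 i \sqrt{54073}$ ($z = \sqrt{-88476 - 127816} = \sqrt{-216292} = 2 i \sqrt{54073} \approx 465.07 i$)
$\frac{k{\left(C{\left(21,-17 \right)} \right)}}{-425415} - z = \frac{6 + 4 \cdot 21 \left(-17\right)}{-425415} - 2 i \sqrt{54073} = \left(6 + 4 \left(-357\right)\right) \left(- \frac{1}{425415}\right) - 2 i \sqrt{54073} = \left(6 - 1428\right) \left(- \frac{1}{425415}\right) - 2 i \sqrt{54073} = \left(-1422\right) \left(- \frac{1}{425415}\right) - 2 i \sqrt{54073} = \frac{6}{1795} - 2 i \sqrt{54073}$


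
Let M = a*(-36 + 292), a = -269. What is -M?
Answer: 68864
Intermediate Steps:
M = -68864 (M = -269*(-36 + 292) = -269*256 = -68864)
-M = -1*(-68864) = 68864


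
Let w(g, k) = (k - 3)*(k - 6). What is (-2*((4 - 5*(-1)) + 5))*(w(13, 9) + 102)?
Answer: -3360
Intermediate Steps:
w(g, k) = (-6 + k)*(-3 + k) (w(g, k) = (-3 + k)*(-6 + k) = (-6 + k)*(-3 + k))
(-2*((4 - 5*(-1)) + 5))*(w(13, 9) + 102) = (-2*((4 - 5*(-1)) + 5))*((18 + 9**2 - 9*9) + 102) = (-2*((4 + 5) + 5))*((18 + 81 - 81) + 102) = (-2*(9 + 5))*(18 + 102) = -2*14*120 = -28*120 = -3360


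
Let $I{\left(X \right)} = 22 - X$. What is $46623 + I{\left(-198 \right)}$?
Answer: $46843$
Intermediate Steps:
$46623 + I{\left(-198 \right)} = 46623 + \left(22 - -198\right) = 46623 + \left(22 + 198\right) = 46623 + 220 = 46843$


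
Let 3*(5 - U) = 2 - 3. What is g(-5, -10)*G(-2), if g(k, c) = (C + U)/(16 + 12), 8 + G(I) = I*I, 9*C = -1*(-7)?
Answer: -55/63 ≈ -0.87302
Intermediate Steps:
C = 7/9 (C = (-1*(-7))/9 = (⅑)*7 = 7/9 ≈ 0.77778)
U = 16/3 (U = 5 - (2 - 3)/3 = 5 - ⅓*(-1) = 5 + ⅓ = 16/3 ≈ 5.3333)
G(I) = -8 + I² (G(I) = -8 + I*I = -8 + I²)
g(k, c) = 55/252 (g(k, c) = (7/9 + 16/3)/(16 + 12) = (55/9)/28 = (55/9)*(1/28) = 55/252)
g(-5, -10)*G(-2) = 55*(-8 + (-2)²)/252 = 55*(-8 + 4)/252 = (55/252)*(-4) = -55/63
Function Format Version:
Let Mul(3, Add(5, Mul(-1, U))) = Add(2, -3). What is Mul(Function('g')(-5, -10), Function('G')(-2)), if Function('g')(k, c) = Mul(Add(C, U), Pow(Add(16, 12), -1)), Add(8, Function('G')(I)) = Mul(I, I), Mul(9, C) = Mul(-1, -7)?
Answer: Rational(-55, 63) ≈ -0.87302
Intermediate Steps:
C = Rational(7, 9) (C = Mul(Rational(1, 9), Mul(-1, -7)) = Mul(Rational(1, 9), 7) = Rational(7, 9) ≈ 0.77778)
U = Rational(16, 3) (U = Add(5, Mul(Rational(-1, 3), Add(2, -3))) = Add(5, Mul(Rational(-1, 3), -1)) = Add(5, Rational(1, 3)) = Rational(16, 3) ≈ 5.3333)
Function('G')(I) = Add(-8, Pow(I, 2)) (Function('G')(I) = Add(-8, Mul(I, I)) = Add(-8, Pow(I, 2)))
Function('g')(k, c) = Rational(55, 252) (Function('g')(k, c) = Mul(Add(Rational(7, 9), Rational(16, 3)), Pow(Add(16, 12), -1)) = Mul(Rational(55, 9), Pow(28, -1)) = Mul(Rational(55, 9), Rational(1, 28)) = Rational(55, 252))
Mul(Function('g')(-5, -10), Function('G')(-2)) = Mul(Rational(55, 252), Add(-8, Pow(-2, 2))) = Mul(Rational(55, 252), Add(-8, 4)) = Mul(Rational(55, 252), -4) = Rational(-55, 63)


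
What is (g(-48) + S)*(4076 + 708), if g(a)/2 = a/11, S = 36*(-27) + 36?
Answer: -49715328/11 ≈ -4.5196e+6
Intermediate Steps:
S = -936 (S = -972 + 36 = -936)
g(a) = 2*a/11 (g(a) = 2*(a/11) = 2*a/11)
(g(-48) + S)*(4076 + 708) = ((2/11)*(-48) - 936)*(4076 + 708) = (-96/11 - 936)*4784 = -10392/11*4784 = -49715328/11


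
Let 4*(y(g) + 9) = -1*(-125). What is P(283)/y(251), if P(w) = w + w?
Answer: 2264/89 ≈ 25.438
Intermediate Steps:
y(g) = 89/4 (y(g) = -9 + (-1*(-125))/4 = -9 + (1/4)*125 = -9 + 125/4 = 89/4)
P(w) = 2*w
P(283)/y(251) = (2*283)/(89/4) = 566*(4/89) = 2264/89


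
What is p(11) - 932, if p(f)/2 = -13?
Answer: -958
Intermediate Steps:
p(f) = -26 (p(f) = 2*(-13) = -26)
p(11) - 932 = -26 - 932 = -958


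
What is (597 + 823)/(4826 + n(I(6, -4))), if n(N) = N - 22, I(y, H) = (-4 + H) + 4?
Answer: 71/240 ≈ 0.29583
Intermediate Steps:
I(y, H) = H
n(N) = -22 + N
(597 + 823)/(4826 + n(I(6, -4))) = (597 + 823)/(4826 + (-22 - 4)) = 1420/(4826 - 26) = 1420/4800 = 1420*(1/4800) = 71/240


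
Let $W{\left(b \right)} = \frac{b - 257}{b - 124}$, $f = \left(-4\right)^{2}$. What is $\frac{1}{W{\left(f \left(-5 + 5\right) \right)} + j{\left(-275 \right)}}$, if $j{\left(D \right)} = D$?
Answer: $- \frac{124}{33843} \approx -0.003664$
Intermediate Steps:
$f = 16$
$W{\left(b \right)} = \frac{-257 + b}{-124 + b}$
$\frac{1}{W{\left(f \left(-5 + 5\right) \right)} + j{\left(-275 \right)}} = \frac{1}{\frac{-257 + 16 \left(-5 + 5\right)}{-124 + 16 \left(-5 + 5\right)} - 275} = \frac{1}{\frac{-257 + 16 \cdot 0}{-124 + 16 \cdot 0} - 275} = \frac{1}{\frac{-257 + 0}{-124 + 0} - 275} = \frac{1}{\frac{1}{-124} \left(-257\right) - 275} = \frac{1}{\left(- \frac{1}{124}\right) \left(-257\right) - 275} = \frac{1}{\frac{257}{124} - 275} = \frac{1}{- \frac{33843}{124}} = - \frac{124}{33843}$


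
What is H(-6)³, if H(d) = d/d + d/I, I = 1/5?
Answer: -24389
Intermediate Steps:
I = ⅕ ≈ 0.20000
H(d) = 1 + 5*d (H(d) = d/d + d/(⅕) = 1 + d*5 = 1 + 5*d)
H(-6)³ = (1 + 5*(-6))³ = (1 - 30)³ = (-29)³ = -24389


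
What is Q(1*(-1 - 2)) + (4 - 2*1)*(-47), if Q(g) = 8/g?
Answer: -290/3 ≈ -96.667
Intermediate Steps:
Q(1*(-1 - 2)) + (4 - 2*1)*(-47) = 8/((1*(-1 - 2))) + (4 - 2*1)*(-47) = 8/((1*(-3))) + (4 - 2)*(-47) = 8/(-3) + 2*(-47) = 8*(-⅓) - 94 = -8/3 - 94 = -290/3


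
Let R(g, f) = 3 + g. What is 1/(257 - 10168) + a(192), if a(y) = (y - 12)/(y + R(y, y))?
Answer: 198177/426173 ≈ 0.46502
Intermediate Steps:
a(y) = (-12 + y)/(3 + 2*y) (a(y) = (y - 12)/(y + (3 + y)) = (-12 + y)/(3 + 2*y))
1/(257 - 10168) + a(192) = 1/(257 - 10168) + (-12 + 192)/(3 + 2*192) = 1/(-9911) + 180/(3 + 384) = -1/9911 + 180/387 = -1/9911 + (1/387)*180 = -1/9911 + 20/43 = 198177/426173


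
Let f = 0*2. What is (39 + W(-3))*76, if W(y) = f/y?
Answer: 2964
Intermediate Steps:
f = 0
W(y) = 0 (W(y) = 0/y = 0)
(39 + W(-3))*76 = (39 + 0)*76 = 39*76 = 2964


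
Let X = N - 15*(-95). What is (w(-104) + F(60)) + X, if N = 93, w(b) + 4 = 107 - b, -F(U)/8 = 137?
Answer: 629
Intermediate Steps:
F(U) = -1096 (F(U) = -8*137 = -1096)
w(b) = 103 - b (w(b) = -4 + (107 - b) = 103 - b)
X = 1518 (X = 93 - 15*(-95) = 93 + 1425 = 1518)
(w(-104) + F(60)) + X = ((103 - 1*(-104)) - 1096) + 1518 = ((103 + 104) - 1096) + 1518 = (207 - 1096) + 1518 = -889 + 1518 = 629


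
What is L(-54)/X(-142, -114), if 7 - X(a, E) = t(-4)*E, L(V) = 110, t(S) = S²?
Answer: 110/1831 ≈ 0.060076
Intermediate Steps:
X(a, E) = 7 - 16*E (X(a, E) = 7 - (-4)²*E = 7 - 16*E)
L(-54)/X(-142, -114) = 110/(7 - 16*(-114)) = 110/(7 + 1824) = 110/1831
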